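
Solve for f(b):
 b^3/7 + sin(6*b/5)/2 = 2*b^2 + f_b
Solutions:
 f(b) = C1 + b^4/28 - 2*b^3/3 - 5*cos(6*b/5)/12


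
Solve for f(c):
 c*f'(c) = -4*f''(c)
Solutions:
 f(c) = C1 + C2*erf(sqrt(2)*c/4)


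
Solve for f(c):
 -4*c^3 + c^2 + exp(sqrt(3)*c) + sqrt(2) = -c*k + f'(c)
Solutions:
 f(c) = C1 - c^4 + c^3/3 + c^2*k/2 + sqrt(2)*c + sqrt(3)*exp(sqrt(3)*c)/3


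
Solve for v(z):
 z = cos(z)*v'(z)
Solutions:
 v(z) = C1 + Integral(z/cos(z), z)


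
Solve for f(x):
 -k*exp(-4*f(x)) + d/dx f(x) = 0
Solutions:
 f(x) = log(-I*(C1 + 4*k*x)^(1/4))
 f(x) = log(I*(C1 + 4*k*x)^(1/4))
 f(x) = log(-(C1 + 4*k*x)^(1/4))
 f(x) = log(C1 + 4*k*x)/4


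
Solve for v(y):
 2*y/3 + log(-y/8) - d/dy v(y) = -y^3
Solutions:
 v(y) = C1 + y^4/4 + y^2/3 + y*log(-y) + y*(-3*log(2) - 1)


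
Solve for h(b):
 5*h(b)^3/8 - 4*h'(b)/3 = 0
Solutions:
 h(b) = -4*sqrt(-1/(C1 + 15*b))
 h(b) = 4*sqrt(-1/(C1 + 15*b))


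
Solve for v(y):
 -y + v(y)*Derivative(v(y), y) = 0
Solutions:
 v(y) = -sqrt(C1 + y^2)
 v(y) = sqrt(C1 + y^2)


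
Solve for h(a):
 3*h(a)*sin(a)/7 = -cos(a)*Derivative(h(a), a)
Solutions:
 h(a) = C1*cos(a)^(3/7)


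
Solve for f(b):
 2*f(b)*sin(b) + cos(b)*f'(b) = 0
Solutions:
 f(b) = C1*cos(b)^2


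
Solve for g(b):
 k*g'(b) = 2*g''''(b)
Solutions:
 g(b) = C1 + C2*exp(2^(2/3)*b*k^(1/3)/2) + C3*exp(2^(2/3)*b*k^(1/3)*(-1 + sqrt(3)*I)/4) + C4*exp(-2^(2/3)*b*k^(1/3)*(1 + sqrt(3)*I)/4)


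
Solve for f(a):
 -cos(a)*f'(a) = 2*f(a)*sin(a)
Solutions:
 f(a) = C1*cos(a)^2


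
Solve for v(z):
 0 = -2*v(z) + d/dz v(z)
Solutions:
 v(z) = C1*exp(2*z)


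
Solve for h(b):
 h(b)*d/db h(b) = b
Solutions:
 h(b) = -sqrt(C1 + b^2)
 h(b) = sqrt(C1 + b^2)


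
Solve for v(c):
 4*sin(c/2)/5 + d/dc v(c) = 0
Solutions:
 v(c) = C1 + 8*cos(c/2)/5


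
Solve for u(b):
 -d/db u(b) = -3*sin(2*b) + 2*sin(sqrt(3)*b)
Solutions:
 u(b) = C1 - 3*cos(2*b)/2 + 2*sqrt(3)*cos(sqrt(3)*b)/3


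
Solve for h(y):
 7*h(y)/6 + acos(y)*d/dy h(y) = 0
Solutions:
 h(y) = C1*exp(-7*Integral(1/acos(y), y)/6)


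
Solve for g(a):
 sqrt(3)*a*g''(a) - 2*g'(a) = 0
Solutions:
 g(a) = C1 + C2*a^(1 + 2*sqrt(3)/3)


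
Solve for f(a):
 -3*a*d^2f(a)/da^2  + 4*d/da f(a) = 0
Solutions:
 f(a) = C1 + C2*a^(7/3)


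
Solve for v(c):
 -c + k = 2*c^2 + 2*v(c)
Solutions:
 v(c) = -c^2 - c/2 + k/2


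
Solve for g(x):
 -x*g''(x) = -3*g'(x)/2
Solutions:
 g(x) = C1 + C2*x^(5/2)


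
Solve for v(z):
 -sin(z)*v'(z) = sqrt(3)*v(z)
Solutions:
 v(z) = C1*(cos(z) + 1)^(sqrt(3)/2)/(cos(z) - 1)^(sqrt(3)/2)


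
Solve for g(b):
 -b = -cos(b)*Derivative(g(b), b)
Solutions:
 g(b) = C1 + Integral(b/cos(b), b)


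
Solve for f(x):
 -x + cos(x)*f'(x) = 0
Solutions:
 f(x) = C1 + Integral(x/cos(x), x)


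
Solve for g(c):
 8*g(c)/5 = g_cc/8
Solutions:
 g(c) = C1*exp(-8*sqrt(5)*c/5) + C2*exp(8*sqrt(5)*c/5)


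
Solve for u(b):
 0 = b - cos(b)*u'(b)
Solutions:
 u(b) = C1 + Integral(b/cos(b), b)


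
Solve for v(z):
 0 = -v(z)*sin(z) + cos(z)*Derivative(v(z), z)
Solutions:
 v(z) = C1/cos(z)


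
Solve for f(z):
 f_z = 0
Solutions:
 f(z) = C1


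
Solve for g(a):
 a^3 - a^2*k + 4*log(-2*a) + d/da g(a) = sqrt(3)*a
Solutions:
 g(a) = C1 - a^4/4 + a^3*k/3 + sqrt(3)*a^2/2 - 4*a*log(-a) + 4*a*(1 - log(2))


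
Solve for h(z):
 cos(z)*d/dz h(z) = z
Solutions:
 h(z) = C1 + Integral(z/cos(z), z)


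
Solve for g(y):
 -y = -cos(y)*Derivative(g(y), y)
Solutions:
 g(y) = C1 + Integral(y/cos(y), y)


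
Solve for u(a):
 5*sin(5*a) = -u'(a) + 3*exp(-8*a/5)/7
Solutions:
 u(a) = C1 + cos(5*a) - 15*exp(-8*a/5)/56


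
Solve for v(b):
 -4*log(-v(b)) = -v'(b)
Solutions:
 -li(-v(b)) = C1 + 4*b


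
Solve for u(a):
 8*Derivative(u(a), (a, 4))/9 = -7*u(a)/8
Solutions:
 u(a) = (C1*sin(sqrt(3)*7^(1/4)*a/4) + C2*cos(sqrt(3)*7^(1/4)*a/4))*exp(-sqrt(3)*7^(1/4)*a/4) + (C3*sin(sqrt(3)*7^(1/4)*a/4) + C4*cos(sqrt(3)*7^(1/4)*a/4))*exp(sqrt(3)*7^(1/4)*a/4)


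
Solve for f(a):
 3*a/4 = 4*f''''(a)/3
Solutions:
 f(a) = C1 + C2*a + C3*a^2 + C4*a^3 + 3*a^5/640


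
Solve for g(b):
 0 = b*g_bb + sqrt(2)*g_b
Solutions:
 g(b) = C1 + C2*b^(1 - sqrt(2))


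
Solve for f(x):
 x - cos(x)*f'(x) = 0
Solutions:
 f(x) = C1 + Integral(x/cos(x), x)


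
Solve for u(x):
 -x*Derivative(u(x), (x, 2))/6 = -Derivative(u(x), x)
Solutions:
 u(x) = C1 + C2*x^7


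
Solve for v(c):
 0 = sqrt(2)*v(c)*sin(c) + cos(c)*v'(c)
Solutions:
 v(c) = C1*cos(c)^(sqrt(2))


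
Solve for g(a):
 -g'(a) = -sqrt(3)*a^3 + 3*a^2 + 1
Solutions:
 g(a) = C1 + sqrt(3)*a^4/4 - a^3 - a


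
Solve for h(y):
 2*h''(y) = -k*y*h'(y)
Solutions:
 h(y) = Piecewise((-sqrt(pi)*C1*erf(sqrt(k)*y/2)/sqrt(k) - C2, (k > 0) | (k < 0)), (-C1*y - C2, True))


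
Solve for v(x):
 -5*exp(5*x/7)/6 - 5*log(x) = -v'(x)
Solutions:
 v(x) = C1 + 5*x*log(x) - 5*x + 7*exp(5*x/7)/6


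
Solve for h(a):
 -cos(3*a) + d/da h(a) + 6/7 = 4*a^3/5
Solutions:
 h(a) = C1 + a^4/5 - 6*a/7 + sin(3*a)/3


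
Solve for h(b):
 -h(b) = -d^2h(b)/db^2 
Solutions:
 h(b) = C1*exp(-b) + C2*exp(b)


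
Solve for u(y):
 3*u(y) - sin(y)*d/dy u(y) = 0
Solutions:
 u(y) = C1*(cos(y) - 1)^(3/2)/(cos(y) + 1)^(3/2)


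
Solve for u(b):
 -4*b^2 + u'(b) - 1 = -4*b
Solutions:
 u(b) = C1 + 4*b^3/3 - 2*b^2 + b


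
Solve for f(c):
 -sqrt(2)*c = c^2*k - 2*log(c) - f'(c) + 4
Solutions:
 f(c) = C1 + c^3*k/3 + sqrt(2)*c^2/2 - 2*c*log(c) + 6*c


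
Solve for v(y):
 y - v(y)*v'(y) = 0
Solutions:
 v(y) = -sqrt(C1 + y^2)
 v(y) = sqrt(C1 + y^2)


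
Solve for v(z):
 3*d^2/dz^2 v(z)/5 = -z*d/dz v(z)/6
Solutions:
 v(z) = C1 + C2*erf(sqrt(5)*z/6)


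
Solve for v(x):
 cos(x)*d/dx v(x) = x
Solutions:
 v(x) = C1 + Integral(x/cos(x), x)


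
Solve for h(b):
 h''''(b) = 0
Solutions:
 h(b) = C1 + C2*b + C3*b^2 + C4*b^3


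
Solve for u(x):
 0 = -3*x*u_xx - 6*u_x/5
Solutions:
 u(x) = C1 + C2*x^(3/5)


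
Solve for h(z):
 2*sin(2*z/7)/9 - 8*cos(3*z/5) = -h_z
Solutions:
 h(z) = C1 + 40*sin(3*z/5)/3 + 7*cos(2*z/7)/9


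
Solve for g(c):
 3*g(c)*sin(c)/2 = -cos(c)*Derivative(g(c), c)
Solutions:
 g(c) = C1*cos(c)^(3/2)


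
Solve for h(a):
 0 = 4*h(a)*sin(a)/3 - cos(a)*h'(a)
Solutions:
 h(a) = C1/cos(a)^(4/3)


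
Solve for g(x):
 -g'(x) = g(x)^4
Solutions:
 g(x) = (-3^(2/3) - 3*3^(1/6)*I)*(1/(C1 + x))^(1/3)/6
 g(x) = (-3^(2/3) + 3*3^(1/6)*I)*(1/(C1 + x))^(1/3)/6
 g(x) = (1/(C1 + 3*x))^(1/3)


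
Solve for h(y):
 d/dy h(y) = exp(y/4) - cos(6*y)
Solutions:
 h(y) = C1 + 4*exp(y/4) - sin(6*y)/6


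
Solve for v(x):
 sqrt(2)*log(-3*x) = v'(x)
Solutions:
 v(x) = C1 + sqrt(2)*x*log(-x) + sqrt(2)*x*(-1 + log(3))


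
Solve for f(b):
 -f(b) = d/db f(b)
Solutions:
 f(b) = C1*exp(-b)


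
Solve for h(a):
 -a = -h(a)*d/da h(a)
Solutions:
 h(a) = -sqrt(C1 + a^2)
 h(a) = sqrt(C1 + a^2)


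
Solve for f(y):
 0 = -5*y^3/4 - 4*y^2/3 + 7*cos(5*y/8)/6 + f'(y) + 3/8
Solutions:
 f(y) = C1 + 5*y^4/16 + 4*y^3/9 - 3*y/8 - 28*sin(5*y/8)/15


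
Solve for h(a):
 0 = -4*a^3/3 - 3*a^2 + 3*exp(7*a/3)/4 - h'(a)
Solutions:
 h(a) = C1 - a^4/3 - a^3 + 9*exp(7*a/3)/28


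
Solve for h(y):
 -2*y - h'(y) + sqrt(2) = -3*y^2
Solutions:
 h(y) = C1 + y^3 - y^2 + sqrt(2)*y


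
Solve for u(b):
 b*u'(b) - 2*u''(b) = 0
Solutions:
 u(b) = C1 + C2*erfi(b/2)


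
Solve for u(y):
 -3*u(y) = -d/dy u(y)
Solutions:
 u(y) = C1*exp(3*y)


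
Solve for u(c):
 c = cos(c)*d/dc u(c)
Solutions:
 u(c) = C1 + Integral(c/cos(c), c)


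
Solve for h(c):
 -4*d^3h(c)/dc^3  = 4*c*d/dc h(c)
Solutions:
 h(c) = C1 + Integral(C2*airyai(-c) + C3*airybi(-c), c)


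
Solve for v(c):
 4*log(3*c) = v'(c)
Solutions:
 v(c) = C1 + 4*c*log(c) - 4*c + c*log(81)


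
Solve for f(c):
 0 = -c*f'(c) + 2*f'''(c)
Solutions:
 f(c) = C1 + Integral(C2*airyai(2^(2/3)*c/2) + C3*airybi(2^(2/3)*c/2), c)


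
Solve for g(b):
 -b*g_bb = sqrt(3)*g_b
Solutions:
 g(b) = C1 + C2*b^(1 - sqrt(3))


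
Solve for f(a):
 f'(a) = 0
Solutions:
 f(a) = C1


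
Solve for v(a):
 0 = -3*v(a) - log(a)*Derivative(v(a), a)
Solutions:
 v(a) = C1*exp(-3*li(a))


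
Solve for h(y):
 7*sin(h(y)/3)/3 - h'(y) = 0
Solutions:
 -7*y/3 + 3*log(cos(h(y)/3) - 1)/2 - 3*log(cos(h(y)/3) + 1)/2 = C1


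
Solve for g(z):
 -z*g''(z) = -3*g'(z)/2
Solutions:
 g(z) = C1 + C2*z^(5/2)


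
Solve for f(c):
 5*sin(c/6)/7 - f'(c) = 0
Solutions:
 f(c) = C1 - 30*cos(c/6)/7


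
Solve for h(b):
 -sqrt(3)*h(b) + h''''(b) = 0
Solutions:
 h(b) = C1*exp(-3^(1/8)*b) + C2*exp(3^(1/8)*b) + C3*sin(3^(1/8)*b) + C4*cos(3^(1/8)*b)


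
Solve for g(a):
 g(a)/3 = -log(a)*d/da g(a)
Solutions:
 g(a) = C1*exp(-li(a)/3)


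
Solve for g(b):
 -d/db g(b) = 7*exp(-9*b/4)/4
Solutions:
 g(b) = C1 + 7*exp(-9*b/4)/9


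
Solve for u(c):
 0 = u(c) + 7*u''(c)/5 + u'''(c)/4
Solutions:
 u(c) = C1*exp(c*(-56 + 392*2^(2/3)/(15*sqrt(379905) + 14351)^(1/3) + 2^(1/3)*(15*sqrt(379905) + 14351)^(1/3))/30)*sin(2^(1/3)*sqrt(3)*c*(-(15*sqrt(379905) + 14351)^(1/3) + 392*2^(1/3)/(15*sqrt(379905) + 14351)^(1/3))/30) + C2*exp(c*(-56 + 392*2^(2/3)/(15*sqrt(379905) + 14351)^(1/3) + 2^(1/3)*(15*sqrt(379905) + 14351)^(1/3))/30)*cos(2^(1/3)*sqrt(3)*c*(-(15*sqrt(379905) + 14351)^(1/3) + 392*2^(1/3)/(15*sqrt(379905) + 14351)^(1/3))/30) + C3*exp(-c*(392*2^(2/3)/(15*sqrt(379905) + 14351)^(1/3) + 28 + 2^(1/3)*(15*sqrt(379905) + 14351)^(1/3))/15)


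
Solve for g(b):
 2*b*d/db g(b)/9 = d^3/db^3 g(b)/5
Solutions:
 g(b) = C1 + Integral(C2*airyai(30^(1/3)*b/3) + C3*airybi(30^(1/3)*b/3), b)


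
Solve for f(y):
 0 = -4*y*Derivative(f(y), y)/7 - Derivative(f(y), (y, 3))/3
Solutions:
 f(y) = C1 + Integral(C2*airyai(-12^(1/3)*7^(2/3)*y/7) + C3*airybi(-12^(1/3)*7^(2/3)*y/7), y)


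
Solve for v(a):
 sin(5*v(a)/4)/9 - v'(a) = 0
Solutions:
 -a/9 + 2*log(cos(5*v(a)/4) - 1)/5 - 2*log(cos(5*v(a)/4) + 1)/5 = C1


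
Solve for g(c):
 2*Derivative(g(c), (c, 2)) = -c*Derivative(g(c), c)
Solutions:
 g(c) = C1 + C2*erf(c/2)


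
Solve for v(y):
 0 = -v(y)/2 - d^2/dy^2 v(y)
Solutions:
 v(y) = C1*sin(sqrt(2)*y/2) + C2*cos(sqrt(2)*y/2)


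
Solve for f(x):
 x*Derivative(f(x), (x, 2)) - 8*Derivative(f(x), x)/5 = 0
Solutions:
 f(x) = C1 + C2*x^(13/5)


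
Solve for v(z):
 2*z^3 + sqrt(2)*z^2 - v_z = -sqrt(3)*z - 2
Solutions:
 v(z) = C1 + z^4/2 + sqrt(2)*z^3/3 + sqrt(3)*z^2/2 + 2*z


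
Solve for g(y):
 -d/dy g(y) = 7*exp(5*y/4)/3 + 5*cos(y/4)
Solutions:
 g(y) = C1 - 28*exp(5*y/4)/15 - 20*sin(y/4)


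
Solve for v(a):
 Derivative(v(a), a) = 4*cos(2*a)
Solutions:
 v(a) = C1 + 2*sin(2*a)


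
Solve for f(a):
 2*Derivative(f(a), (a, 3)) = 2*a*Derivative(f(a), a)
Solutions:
 f(a) = C1 + Integral(C2*airyai(a) + C3*airybi(a), a)


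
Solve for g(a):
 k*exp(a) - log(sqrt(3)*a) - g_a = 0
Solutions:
 g(a) = C1 - a*log(a) + a*(1 - log(3)/2) + k*exp(a)


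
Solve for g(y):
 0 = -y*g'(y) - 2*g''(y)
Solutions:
 g(y) = C1 + C2*erf(y/2)


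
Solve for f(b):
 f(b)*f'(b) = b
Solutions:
 f(b) = -sqrt(C1 + b^2)
 f(b) = sqrt(C1 + b^2)


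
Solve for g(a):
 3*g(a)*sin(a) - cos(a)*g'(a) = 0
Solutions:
 g(a) = C1/cos(a)^3


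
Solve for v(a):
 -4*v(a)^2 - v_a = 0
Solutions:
 v(a) = 1/(C1 + 4*a)


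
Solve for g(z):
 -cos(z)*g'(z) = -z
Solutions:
 g(z) = C1 + Integral(z/cos(z), z)


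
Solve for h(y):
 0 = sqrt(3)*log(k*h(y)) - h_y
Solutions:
 li(k*h(y))/k = C1 + sqrt(3)*y


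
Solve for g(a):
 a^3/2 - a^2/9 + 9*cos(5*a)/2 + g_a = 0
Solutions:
 g(a) = C1 - a^4/8 + a^3/27 - 9*sin(5*a)/10


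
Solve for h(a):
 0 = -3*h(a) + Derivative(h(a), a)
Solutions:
 h(a) = C1*exp(3*a)


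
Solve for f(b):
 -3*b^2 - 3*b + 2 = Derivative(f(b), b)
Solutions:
 f(b) = C1 - b^3 - 3*b^2/2 + 2*b


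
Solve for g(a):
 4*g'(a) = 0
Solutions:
 g(a) = C1


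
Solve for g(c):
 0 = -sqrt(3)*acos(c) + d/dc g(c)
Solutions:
 g(c) = C1 + sqrt(3)*(c*acos(c) - sqrt(1 - c^2))


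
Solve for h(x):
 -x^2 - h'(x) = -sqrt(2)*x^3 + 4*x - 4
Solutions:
 h(x) = C1 + sqrt(2)*x^4/4 - x^3/3 - 2*x^2 + 4*x


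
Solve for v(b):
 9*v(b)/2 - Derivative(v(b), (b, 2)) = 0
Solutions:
 v(b) = C1*exp(-3*sqrt(2)*b/2) + C2*exp(3*sqrt(2)*b/2)


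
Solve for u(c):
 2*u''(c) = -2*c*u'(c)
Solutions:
 u(c) = C1 + C2*erf(sqrt(2)*c/2)


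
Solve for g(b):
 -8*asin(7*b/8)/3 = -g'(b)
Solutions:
 g(b) = C1 + 8*b*asin(7*b/8)/3 + 8*sqrt(64 - 49*b^2)/21


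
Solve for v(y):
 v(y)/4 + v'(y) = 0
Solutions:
 v(y) = C1*exp(-y/4)


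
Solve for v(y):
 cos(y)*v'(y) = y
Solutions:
 v(y) = C1 + Integral(y/cos(y), y)


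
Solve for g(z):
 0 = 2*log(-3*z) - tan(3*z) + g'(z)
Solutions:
 g(z) = C1 - 2*z*log(-z) - 2*z*log(3) + 2*z - log(cos(3*z))/3


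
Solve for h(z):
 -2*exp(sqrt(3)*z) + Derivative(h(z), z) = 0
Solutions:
 h(z) = C1 + 2*sqrt(3)*exp(sqrt(3)*z)/3


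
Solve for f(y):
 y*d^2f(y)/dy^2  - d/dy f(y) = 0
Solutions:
 f(y) = C1 + C2*y^2


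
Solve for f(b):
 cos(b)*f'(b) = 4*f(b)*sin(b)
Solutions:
 f(b) = C1/cos(b)^4


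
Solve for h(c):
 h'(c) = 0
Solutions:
 h(c) = C1


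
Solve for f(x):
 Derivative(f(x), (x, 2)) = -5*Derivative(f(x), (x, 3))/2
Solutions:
 f(x) = C1 + C2*x + C3*exp(-2*x/5)


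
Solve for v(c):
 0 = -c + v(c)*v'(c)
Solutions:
 v(c) = -sqrt(C1 + c^2)
 v(c) = sqrt(C1 + c^2)


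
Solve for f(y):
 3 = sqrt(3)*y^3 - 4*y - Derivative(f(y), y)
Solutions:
 f(y) = C1 + sqrt(3)*y^4/4 - 2*y^2 - 3*y


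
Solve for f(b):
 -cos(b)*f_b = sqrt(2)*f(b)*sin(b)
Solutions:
 f(b) = C1*cos(b)^(sqrt(2))


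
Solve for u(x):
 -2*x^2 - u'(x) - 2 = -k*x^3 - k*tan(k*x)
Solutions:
 u(x) = C1 + k*x^4/4 + k*Piecewise((-log(cos(k*x))/k, Ne(k, 0)), (0, True)) - 2*x^3/3 - 2*x


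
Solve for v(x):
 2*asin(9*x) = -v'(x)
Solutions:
 v(x) = C1 - 2*x*asin(9*x) - 2*sqrt(1 - 81*x^2)/9


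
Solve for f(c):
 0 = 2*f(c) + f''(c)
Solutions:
 f(c) = C1*sin(sqrt(2)*c) + C2*cos(sqrt(2)*c)


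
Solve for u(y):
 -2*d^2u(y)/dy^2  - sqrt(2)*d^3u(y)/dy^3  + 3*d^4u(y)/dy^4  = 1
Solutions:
 u(y) = C1 + C2*y + C3*exp(y*(sqrt(2) + sqrt(26))/6) + C4*exp(y*(-sqrt(26) + sqrt(2))/6) - y^2/4


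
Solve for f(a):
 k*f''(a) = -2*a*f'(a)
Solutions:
 f(a) = C1 + C2*sqrt(k)*erf(a*sqrt(1/k))


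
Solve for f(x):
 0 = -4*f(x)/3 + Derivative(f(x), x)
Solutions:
 f(x) = C1*exp(4*x/3)


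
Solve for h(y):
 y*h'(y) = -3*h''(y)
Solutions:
 h(y) = C1 + C2*erf(sqrt(6)*y/6)


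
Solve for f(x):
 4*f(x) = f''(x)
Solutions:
 f(x) = C1*exp(-2*x) + C2*exp(2*x)


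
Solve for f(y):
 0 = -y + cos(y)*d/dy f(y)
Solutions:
 f(y) = C1 + Integral(y/cos(y), y)


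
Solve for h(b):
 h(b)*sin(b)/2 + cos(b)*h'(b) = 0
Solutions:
 h(b) = C1*sqrt(cos(b))


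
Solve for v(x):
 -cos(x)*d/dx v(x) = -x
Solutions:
 v(x) = C1 + Integral(x/cos(x), x)


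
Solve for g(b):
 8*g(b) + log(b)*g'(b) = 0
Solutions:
 g(b) = C1*exp(-8*li(b))


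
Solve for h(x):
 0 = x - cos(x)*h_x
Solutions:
 h(x) = C1 + Integral(x/cos(x), x)


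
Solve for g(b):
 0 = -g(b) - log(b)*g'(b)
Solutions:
 g(b) = C1*exp(-li(b))


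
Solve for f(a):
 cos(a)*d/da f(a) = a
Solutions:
 f(a) = C1 + Integral(a/cos(a), a)


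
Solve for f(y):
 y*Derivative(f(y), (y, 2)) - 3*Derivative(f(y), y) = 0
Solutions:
 f(y) = C1 + C2*y^4


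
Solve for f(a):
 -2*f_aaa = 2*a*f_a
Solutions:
 f(a) = C1 + Integral(C2*airyai(-a) + C3*airybi(-a), a)


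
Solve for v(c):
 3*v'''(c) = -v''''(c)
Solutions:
 v(c) = C1 + C2*c + C3*c^2 + C4*exp(-3*c)


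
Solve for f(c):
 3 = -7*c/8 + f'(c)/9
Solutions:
 f(c) = C1 + 63*c^2/16 + 27*c


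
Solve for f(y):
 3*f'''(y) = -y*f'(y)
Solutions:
 f(y) = C1 + Integral(C2*airyai(-3^(2/3)*y/3) + C3*airybi(-3^(2/3)*y/3), y)


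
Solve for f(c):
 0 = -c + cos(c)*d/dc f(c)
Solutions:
 f(c) = C1 + Integral(c/cos(c), c)


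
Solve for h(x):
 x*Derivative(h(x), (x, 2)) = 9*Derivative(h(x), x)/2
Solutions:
 h(x) = C1 + C2*x^(11/2)


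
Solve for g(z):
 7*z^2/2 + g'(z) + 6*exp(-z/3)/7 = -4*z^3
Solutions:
 g(z) = C1 - z^4 - 7*z^3/6 + 18*exp(-z/3)/7


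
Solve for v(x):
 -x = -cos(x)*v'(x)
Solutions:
 v(x) = C1 + Integral(x/cos(x), x)


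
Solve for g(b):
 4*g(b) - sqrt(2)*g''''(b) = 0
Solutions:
 g(b) = C1*exp(-2^(3/8)*b) + C2*exp(2^(3/8)*b) + C3*sin(2^(3/8)*b) + C4*cos(2^(3/8)*b)


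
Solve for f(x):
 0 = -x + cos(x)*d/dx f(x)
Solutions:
 f(x) = C1 + Integral(x/cos(x), x)


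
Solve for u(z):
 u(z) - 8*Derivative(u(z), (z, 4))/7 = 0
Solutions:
 u(z) = C1*exp(-14^(1/4)*z/2) + C2*exp(14^(1/4)*z/2) + C3*sin(14^(1/4)*z/2) + C4*cos(14^(1/4)*z/2)


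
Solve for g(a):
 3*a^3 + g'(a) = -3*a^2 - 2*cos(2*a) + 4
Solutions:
 g(a) = C1 - 3*a^4/4 - a^3 + 4*a - sin(2*a)


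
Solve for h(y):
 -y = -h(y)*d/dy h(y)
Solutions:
 h(y) = -sqrt(C1 + y^2)
 h(y) = sqrt(C1 + y^2)


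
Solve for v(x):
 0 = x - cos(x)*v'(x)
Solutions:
 v(x) = C1 + Integral(x/cos(x), x)


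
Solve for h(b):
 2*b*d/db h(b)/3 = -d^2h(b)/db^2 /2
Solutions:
 h(b) = C1 + C2*erf(sqrt(6)*b/3)


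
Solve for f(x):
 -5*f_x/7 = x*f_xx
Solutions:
 f(x) = C1 + C2*x^(2/7)


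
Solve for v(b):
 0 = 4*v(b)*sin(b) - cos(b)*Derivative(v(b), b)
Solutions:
 v(b) = C1/cos(b)^4


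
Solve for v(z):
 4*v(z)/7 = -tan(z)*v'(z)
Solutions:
 v(z) = C1/sin(z)^(4/7)


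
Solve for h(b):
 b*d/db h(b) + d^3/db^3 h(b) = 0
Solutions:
 h(b) = C1 + Integral(C2*airyai(-b) + C3*airybi(-b), b)


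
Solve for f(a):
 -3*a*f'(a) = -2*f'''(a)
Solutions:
 f(a) = C1 + Integral(C2*airyai(2^(2/3)*3^(1/3)*a/2) + C3*airybi(2^(2/3)*3^(1/3)*a/2), a)


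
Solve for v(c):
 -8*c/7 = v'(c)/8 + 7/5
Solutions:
 v(c) = C1 - 32*c^2/7 - 56*c/5


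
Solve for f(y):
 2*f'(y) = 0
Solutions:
 f(y) = C1


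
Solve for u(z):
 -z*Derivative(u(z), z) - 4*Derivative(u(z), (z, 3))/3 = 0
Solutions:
 u(z) = C1 + Integral(C2*airyai(-6^(1/3)*z/2) + C3*airybi(-6^(1/3)*z/2), z)


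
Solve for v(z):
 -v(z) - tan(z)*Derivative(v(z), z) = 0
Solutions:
 v(z) = C1/sin(z)


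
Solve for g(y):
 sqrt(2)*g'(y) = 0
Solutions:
 g(y) = C1


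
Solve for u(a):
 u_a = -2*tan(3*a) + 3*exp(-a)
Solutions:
 u(a) = C1 - log(tan(3*a)^2 + 1)/3 - 3*exp(-a)


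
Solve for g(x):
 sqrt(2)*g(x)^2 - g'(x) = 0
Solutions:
 g(x) = -1/(C1 + sqrt(2)*x)


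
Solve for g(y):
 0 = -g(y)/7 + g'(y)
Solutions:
 g(y) = C1*exp(y/7)


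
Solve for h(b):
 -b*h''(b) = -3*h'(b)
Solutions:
 h(b) = C1 + C2*b^4


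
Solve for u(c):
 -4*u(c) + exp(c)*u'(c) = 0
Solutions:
 u(c) = C1*exp(-4*exp(-c))


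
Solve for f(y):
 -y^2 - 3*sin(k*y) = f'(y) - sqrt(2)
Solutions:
 f(y) = C1 - y^3/3 + sqrt(2)*y + 3*cos(k*y)/k


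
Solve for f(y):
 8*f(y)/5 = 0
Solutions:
 f(y) = 0


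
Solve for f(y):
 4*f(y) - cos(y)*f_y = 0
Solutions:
 f(y) = C1*(sin(y)^2 + 2*sin(y) + 1)/(sin(y)^2 - 2*sin(y) + 1)


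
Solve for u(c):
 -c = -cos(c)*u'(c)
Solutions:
 u(c) = C1 + Integral(c/cos(c), c)


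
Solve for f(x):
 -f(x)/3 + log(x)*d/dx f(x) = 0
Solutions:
 f(x) = C1*exp(li(x)/3)


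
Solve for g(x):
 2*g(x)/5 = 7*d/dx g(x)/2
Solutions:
 g(x) = C1*exp(4*x/35)


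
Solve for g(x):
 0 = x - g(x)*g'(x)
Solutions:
 g(x) = -sqrt(C1 + x^2)
 g(x) = sqrt(C1 + x^2)


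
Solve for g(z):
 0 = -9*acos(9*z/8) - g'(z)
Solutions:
 g(z) = C1 - 9*z*acos(9*z/8) + sqrt(64 - 81*z^2)


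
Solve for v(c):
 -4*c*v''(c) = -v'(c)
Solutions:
 v(c) = C1 + C2*c^(5/4)


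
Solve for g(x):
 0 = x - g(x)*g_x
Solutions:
 g(x) = -sqrt(C1 + x^2)
 g(x) = sqrt(C1 + x^2)


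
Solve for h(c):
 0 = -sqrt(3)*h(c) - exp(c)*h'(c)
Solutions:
 h(c) = C1*exp(sqrt(3)*exp(-c))


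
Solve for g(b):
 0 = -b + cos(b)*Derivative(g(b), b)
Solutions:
 g(b) = C1 + Integral(b/cos(b), b)


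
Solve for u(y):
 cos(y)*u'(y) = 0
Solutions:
 u(y) = C1


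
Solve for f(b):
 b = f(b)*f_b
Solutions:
 f(b) = -sqrt(C1 + b^2)
 f(b) = sqrt(C1 + b^2)


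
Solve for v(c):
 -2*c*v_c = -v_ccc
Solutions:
 v(c) = C1 + Integral(C2*airyai(2^(1/3)*c) + C3*airybi(2^(1/3)*c), c)


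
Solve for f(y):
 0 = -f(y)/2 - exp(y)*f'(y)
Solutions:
 f(y) = C1*exp(exp(-y)/2)


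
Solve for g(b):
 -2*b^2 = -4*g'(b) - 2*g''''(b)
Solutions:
 g(b) = C1 + C4*exp(-2^(1/3)*b) + b^3/6 + (C2*sin(2^(1/3)*sqrt(3)*b/2) + C3*cos(2^(1/3)*sqrt(3)*b/2))*exp(2^(1/3)*b/2)


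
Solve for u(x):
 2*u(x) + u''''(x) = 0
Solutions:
 u(x) = (C1*sin(2^(3/4)*x/2) + C2*cos(2^(3/4)*x/2))*exp(-2^(3/4)*x/2) + (C3*sin(2^(3/4)*x/2) + C4*cos(2^(3/4)*x/2))*exp(2^(3/4)*x/2)


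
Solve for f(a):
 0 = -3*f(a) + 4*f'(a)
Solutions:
 f(a) = C1*exp(3*a/4)


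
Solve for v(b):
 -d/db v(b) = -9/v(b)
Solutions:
 v(b) = -sqrt(C1 + 18*b)
 v(b) = sqrt(C1 + 18*b)


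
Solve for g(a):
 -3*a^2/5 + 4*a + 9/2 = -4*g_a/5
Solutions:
 g(a) = C1 + a^3/4 - 5*a^2/2 - 45*a/8


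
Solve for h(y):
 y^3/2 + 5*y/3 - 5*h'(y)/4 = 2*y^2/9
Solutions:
 h(y) = C1 + y^4/10 - 8*y^3/135 + 2*y^2/3


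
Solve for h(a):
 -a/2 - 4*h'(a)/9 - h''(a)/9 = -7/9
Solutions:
 h(a) = C1 + C2*exp(-4*a) - 9*a^2/16 + 65*a/32


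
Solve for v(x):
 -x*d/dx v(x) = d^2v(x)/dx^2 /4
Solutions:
 v(x) = C1 + C2*erf(sqrt(2)*x)


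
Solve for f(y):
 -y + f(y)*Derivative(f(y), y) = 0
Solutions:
 f(y) = -sqrt(C1 + y^2)
 f(y) = sqrt(C1 + y^2)


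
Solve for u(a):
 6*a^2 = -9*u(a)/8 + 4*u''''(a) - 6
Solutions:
 u(a) = C1*exp(-2^(3/4)*sqrt(3)*a/4) + C2*exp(2^(3/4)*sqrt(3)*a/4) + C3*sin(2^(3/4)*sqrt(3)*a/4) + C4*cos(2^(3/4)*sqrt(3)*a/4) - 16*a^2/3 - 16/3


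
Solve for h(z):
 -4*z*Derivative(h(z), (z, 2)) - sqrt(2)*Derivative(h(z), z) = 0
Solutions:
 h(z) = C1 + C2*z^(1 - sqrt(2)/4)


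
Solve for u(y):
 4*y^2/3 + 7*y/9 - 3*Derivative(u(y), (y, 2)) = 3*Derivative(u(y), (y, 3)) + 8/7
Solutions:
 u(y) = C1 + C2*y + C3*exp(-y) + y^4/27 - 17*y^3/162 + 47*y^2/378


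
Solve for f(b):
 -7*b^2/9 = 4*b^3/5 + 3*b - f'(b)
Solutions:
 f(b) = C1 + b^4/5 + 7*b^3/27 + 3*b^2/2


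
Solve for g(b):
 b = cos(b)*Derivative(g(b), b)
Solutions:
 g(b) = C1 + Integral(b/cos(b), b)


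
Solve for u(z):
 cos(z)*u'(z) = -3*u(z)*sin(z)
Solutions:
 u(z) = C1*cos(z)^3


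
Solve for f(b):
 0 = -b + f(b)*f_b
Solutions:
 f(b) = -sqrt(C1 + b^2)
 f(b) = sqrt(C1 + b^2)


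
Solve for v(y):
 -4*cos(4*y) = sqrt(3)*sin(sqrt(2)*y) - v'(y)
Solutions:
 v(y) = C1 + sin(4*y) - sqrt(6)*cos(sqrt(2)*y)/2


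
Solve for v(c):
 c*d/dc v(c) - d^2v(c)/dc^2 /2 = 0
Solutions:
 v(c) = C1 + C2*erfi(c)


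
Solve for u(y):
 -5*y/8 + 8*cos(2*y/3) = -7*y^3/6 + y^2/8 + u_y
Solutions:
 u(y) = C1 + 7*y^4/24 - y^3/24 - 5*y^2/16 + 12*sin(2*y/3)


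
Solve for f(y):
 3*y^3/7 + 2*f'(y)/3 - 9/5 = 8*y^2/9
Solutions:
 f(y) = C1 - 9*y^4/56 + 4*y^3/9 + 27*y/10


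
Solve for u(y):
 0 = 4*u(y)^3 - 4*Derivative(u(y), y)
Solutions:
 u(y) = -sqrt(2)*sqrt(-1/(C1 + y))/2
 u(y) = sqrt(2)*sqrt(-1/(C1 + y))/2


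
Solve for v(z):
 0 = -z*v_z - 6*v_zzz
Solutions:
 v(z) = C1 + Integral(C2*airyai(-6^(2/3)*z/6) + C3*airybi(-6^(2/3)*z/6), z)


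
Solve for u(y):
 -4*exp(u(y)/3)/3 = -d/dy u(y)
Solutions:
 u(y) = 3*log(-1/(C1 + 4*y)) + 6*log(3)


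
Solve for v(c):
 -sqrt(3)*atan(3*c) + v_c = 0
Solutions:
 v(c) = C1 + sqrt(3)*(c*atan(3*c) - log(9*c^2 + 1)/6)


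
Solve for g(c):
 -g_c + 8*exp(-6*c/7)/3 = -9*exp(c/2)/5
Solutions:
 g(c) = C1 + 18*exp(c/2)/5 - 28*exp(-6*c/7)/9


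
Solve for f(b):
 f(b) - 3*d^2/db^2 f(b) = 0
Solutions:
 f(b) = C1*exp(-sqrt(3)*b/3) + C2*exp(sqrt(3)*b/3)


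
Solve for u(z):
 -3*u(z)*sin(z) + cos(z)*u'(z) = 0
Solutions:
 u(z) = C1/cos(z)^3


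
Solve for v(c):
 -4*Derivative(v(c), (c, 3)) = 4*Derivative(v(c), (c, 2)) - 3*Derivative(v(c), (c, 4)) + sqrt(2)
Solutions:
 v(c) = C1 + C2*c + C3*exp(-2*c/3) + C4*exp(2*c) - sqrt(2)*c^2/8


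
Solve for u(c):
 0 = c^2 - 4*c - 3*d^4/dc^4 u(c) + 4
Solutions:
 u(c) = C1 + C2*c + C3*c^2 + C4*c^3 + c^6/1080 - c^5/90 + c^4/18


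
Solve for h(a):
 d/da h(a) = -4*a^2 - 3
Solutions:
 h(a) = C1 - 4*a^3/3 - 3*a


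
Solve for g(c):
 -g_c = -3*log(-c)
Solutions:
 g(c) = C1 + 3*c*log(-c) - 3*c


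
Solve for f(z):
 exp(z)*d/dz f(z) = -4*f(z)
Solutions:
 f(z) = C1*exp(4*exp(-z))


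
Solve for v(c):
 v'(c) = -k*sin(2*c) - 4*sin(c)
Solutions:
 v(c) = C1 - k*sin(c)^2 + 4*cos(c)


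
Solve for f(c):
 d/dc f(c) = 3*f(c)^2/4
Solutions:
 f(c) = -4/(C1 + 3*c)


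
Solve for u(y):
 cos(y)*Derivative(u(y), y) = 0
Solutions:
 u(y) = C1


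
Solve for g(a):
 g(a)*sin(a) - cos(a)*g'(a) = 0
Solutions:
 g(a) = C1/cos(a)


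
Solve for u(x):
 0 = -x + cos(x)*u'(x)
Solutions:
 u(x) = C1 + Integral(x/cos(x), x)


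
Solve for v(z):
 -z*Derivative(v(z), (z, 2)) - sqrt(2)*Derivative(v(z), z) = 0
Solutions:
 v(z) = C1 + C2*z^(1 - sqrt(2))


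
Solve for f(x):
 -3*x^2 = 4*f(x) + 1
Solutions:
 f(x) = -3*x^2/4 - 1/4


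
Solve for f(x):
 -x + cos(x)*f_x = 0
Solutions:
 f(x) = C1 + Integral(x/cos(x), x)


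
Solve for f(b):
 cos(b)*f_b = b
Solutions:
 f(b) = C1 + Integral(b/cos(b), b)


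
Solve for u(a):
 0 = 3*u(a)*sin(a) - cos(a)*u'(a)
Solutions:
 u(a) = C1/cos(a)^3


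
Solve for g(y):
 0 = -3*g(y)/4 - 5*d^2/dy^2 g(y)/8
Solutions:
 g(y) = C1*sin(sqrt(30)*y/5) + C2*cos(sqrt(30)*y/5)


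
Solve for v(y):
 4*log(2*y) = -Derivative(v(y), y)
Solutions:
 v(y) = C1 - 4*y*log(y) - y*log(16) + 4*y


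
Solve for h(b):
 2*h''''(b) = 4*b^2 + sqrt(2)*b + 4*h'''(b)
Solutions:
 h(b) = C1 + C2*b + C3*b^2 + C4*exp(2*b) - b^5/60 + b^4*(-4 - sqrt(2))/96 + b^3*(-4 - sqrt(2))/48


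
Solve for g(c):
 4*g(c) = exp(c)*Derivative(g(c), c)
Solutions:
 g(c) = C1*exp(-4*exp(-c))


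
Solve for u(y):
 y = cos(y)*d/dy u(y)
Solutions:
 u(y) = C1 + Integral(y/cos(y), y)


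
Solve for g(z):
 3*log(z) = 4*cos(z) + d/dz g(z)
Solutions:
 g(z) = C1 + 3*z*log(z) - 3*z - 4*sin(z)


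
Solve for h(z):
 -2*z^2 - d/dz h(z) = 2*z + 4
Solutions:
 h(z) = C1 - 2*z^3/3 - z^2 - 4*z


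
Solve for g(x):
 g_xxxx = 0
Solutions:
 g(x) = C1 + C2*x + C3*x^2 + C4*x^3


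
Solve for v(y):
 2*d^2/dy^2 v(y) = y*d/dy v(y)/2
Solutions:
 v(y) = C1 + C2*erfi(sqrt(2)*y/4)


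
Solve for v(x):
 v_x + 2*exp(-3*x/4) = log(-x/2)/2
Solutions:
 v(x) = C1 + x*log(-x)/2 + x*(-1 - log(2))/2 + 8*exp(-3*x/4)/3


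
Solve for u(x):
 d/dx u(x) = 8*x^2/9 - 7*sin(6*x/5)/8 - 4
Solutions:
 u(x) = C1 + 8*x^3/27 - 4*x + 35*cos(6*x/5)/48


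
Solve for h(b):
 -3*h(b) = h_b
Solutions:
 h(b) = C1*exp(-3*b)


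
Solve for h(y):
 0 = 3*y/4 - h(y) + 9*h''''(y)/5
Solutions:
 h(y) = C1*exp(-sqrt(3)*5^(1/4)*y/3) + C2*exp(sqrt(3)*5^(1/4)*y/3) + C3*sin(sqrt(3)*5^(1/4)*y/3) + C4*cos(sqrt(3)*5^(1/4)*y/3) + 3*y/4


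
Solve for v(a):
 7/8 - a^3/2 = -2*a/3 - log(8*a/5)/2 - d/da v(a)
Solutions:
 v(a) = C1 + a^4/8 - a^2/3 - a*log(a)/2 - 3*a*log(2)/2 - 3*a/8 + a*log(5)/2


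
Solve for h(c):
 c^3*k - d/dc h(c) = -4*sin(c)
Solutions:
 h(c) = C1 + c^4*k/4 - 4*cos(c)


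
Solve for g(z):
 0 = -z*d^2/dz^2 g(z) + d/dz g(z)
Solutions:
 g(z) = C1 + C2*z^2


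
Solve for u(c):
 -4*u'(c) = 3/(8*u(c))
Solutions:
 u(c) = -sqrt(C1 - 3*c)/4
 u(c) = sqrt(C1 - 3*c)/4


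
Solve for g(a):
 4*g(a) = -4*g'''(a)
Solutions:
 g(a) = C3*exp(-a) + (C1*sin(sqrt(3)*a/2) + C2*cos(sqrt(3)*a/2))*exp(a/2)


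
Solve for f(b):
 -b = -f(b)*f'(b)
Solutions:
 f(b) = -sqrt(C1 + b^2)
 f(b) = sqrt(C1 + b^2)


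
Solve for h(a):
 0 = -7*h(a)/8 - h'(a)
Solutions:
 h(a) = C1*exp(-7*a/8)


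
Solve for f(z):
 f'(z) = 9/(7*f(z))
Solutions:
 f(z) = -sqrt(C1 + 126*z)/7
 f(z) = sqrt(C1 + 126*z)/7


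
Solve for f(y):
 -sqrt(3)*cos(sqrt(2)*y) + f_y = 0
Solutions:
 f(y) = C1 + sqrt(6)*sin(sqrt(2)*y)/2


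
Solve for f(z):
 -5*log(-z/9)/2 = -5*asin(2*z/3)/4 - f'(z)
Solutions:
 f(z) = C1 + 5*z*log(-z)/2 - 5*z*asin(2*z/3)/4 - 5*z*log(3) - 5*z/2 - 5*sqrt(9 - 4*z^2)/8


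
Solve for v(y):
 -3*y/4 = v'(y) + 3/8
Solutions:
 v(y) = C1 - 3*y^2/8 - 3*y/8


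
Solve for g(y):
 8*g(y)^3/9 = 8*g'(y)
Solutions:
 g(y) = -3*sqrt(2)*sqrt(-1/(C1 + y))/2
 g(y) = 3*sqrt(2)*sqrt(-1/(C1 + y))/2


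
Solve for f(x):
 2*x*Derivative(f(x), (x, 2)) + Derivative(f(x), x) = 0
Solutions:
 f(x) = C1 + C2*sqrt(x)


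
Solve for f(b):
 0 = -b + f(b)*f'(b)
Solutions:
 f(b) = -sqrt(C1 + b^2)
 f(b) = sqrt(C1 + b^2)


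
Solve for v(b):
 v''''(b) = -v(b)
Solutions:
 v(b) = (C1*sin(sqrt(2)*b/2) + C2*cos(sqrt(2)*b/2))*exp(-sqrt(2)*b/2) + (C3*sin(sqrt(2)*b/2) + C4*cos(sqrt(2)*b/2))*exp(sqrt(2)*b/2)


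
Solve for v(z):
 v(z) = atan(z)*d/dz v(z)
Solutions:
 v(z) = C1*exp(Integral(1/atan(z), z))


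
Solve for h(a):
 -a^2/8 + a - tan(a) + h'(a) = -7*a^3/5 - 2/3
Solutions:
 h(a) = C1 - 7*a^4/20 + a^3/24 - a^2/2 - 2*a/3 - log(cos(a))


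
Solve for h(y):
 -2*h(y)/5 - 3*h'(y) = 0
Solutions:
 h(y) = C1*exp(-2*y/15)


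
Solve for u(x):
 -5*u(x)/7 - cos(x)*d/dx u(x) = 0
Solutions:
 u(x) = C1*(sin(x) - 1)^(5/14)/(sin(x) + 1)^(5/14)


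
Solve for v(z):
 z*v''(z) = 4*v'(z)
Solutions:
 v(z) = C1 + C2*z^5


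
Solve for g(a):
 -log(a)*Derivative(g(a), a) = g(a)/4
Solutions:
 g(a) = C1*exp(-li(a)/4)


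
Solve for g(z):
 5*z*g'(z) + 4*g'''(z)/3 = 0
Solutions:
 g(z) = C1 + Integral(C2*airyai(-30^(1/3)*z/2) + C3*airybi(-30^(1/3)*z/2), z)


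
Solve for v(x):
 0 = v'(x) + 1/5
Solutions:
 v(x) = C1 - x/5


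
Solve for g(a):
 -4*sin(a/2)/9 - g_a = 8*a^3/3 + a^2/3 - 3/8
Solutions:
 g(a) = C1 - 2*a^4/3 - a^3/9 + 3*a/8 + 8*cos(a/2)/9


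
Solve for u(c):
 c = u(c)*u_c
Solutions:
 u(c) = -sqrt(C1 + c^2)
 u(c) = sqrt(C1 + c^2)


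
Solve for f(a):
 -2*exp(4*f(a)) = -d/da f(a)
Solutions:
 f(a) = log(-(-1/(C1 + 8*a))^(1/4))
 f(a) = log(-1/(C1 + 8*a))/4
 f(a) = log(-I*(-1/(C1 + 8*a))^(1/4))
 f(a) = log(I*(-1/(C1 + 8*a))^(1/4))


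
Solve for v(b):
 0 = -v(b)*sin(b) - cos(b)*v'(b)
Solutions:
 v(b) = C1*cos(b)


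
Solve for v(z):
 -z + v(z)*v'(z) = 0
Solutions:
 v(z) = -sqrt(C1 + z^2)
 v(z) = sqrt(C1 + z^2)


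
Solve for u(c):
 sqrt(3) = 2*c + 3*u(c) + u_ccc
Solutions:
 u(c) = C3*exp(-3^(1/3)*c) - 2*c/3 + (C1*sin(3^(5/6)*c/2) + C2*cos(3^(5/6)*c/2))*exp(3^(1/3)*c/2) + sqrt(3)/3


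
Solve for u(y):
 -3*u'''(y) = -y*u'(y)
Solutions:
 u(y) = C1 + Integral(C2*airyai(3^(2/3)*y/3) + C3*airybi(3^(2/3)*y/3), y)


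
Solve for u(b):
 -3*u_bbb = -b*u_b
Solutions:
 u(b) = C1 + Integral(C2*airyai(3^(2/3)*b/3) + C3*airybi(3^(2/3)*b/3), b)


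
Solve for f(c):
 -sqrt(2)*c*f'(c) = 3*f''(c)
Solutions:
 f(c) = C1 + C2*erf(2^(3/4)*sqrt(3)*c/6)


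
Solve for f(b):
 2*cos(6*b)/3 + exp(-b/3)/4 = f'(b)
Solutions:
 f(b) = C1 + sin(6*b)/9 - 3*exp(-b/3)/4


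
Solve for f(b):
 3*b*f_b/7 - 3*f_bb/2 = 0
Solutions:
 f(b) = C1 + C2*erfi(sqrt(7)*b/7)


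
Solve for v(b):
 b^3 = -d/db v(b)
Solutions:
 v(b) = C1 - b^4/4


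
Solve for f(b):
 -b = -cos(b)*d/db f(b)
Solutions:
 f(b) = C1 + Integral(b/cos(b), b)


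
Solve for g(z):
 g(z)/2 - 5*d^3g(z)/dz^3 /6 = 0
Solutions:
 g(z) = C3*exp(3^(1/3)*5^(2/3)*z/5) + (C1*sin(3^(5/6)*5^(2/3)*z/10) + C2*cos(3^(5/6)*5^(2/3)*z/10))*exp(-3^(1/3)*5^(2/3)*z/10)


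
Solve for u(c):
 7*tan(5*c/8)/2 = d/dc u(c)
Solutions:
 u(c) = C1 - 28*log(cos(5*c/8))/5


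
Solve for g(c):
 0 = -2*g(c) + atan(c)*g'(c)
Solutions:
 g(c) = C1*exp(2*Integral(1/atan(c), c))


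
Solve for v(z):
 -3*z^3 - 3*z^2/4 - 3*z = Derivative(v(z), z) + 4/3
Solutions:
 v(z) = C1 - 3*z^4/4 - z^3/4 - 3*z^2/2 - 4*z/3


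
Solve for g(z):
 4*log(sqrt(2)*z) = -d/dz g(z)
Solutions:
 g(z) = C1 - 4*z*log(z) - z*log(4) + 4*z


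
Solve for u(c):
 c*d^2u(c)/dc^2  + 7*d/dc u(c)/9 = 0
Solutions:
 u(c) = C1 + C2*c^(2/9)


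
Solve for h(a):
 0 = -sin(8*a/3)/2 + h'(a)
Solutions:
 h(a) = C1 - 3*cos(8*a/3)/16


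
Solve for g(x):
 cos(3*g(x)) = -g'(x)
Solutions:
 g(x) = -asin((C1 + exp(6*x))/(C1 - exp(6*x)))/3 + pi/3
 g(x) = asin((C1 + exp(6*x))/(C1 - exp(6*x)))/3


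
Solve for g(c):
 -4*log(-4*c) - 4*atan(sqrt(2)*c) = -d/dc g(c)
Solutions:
 g(c) = C1 + 4*c*log(-c) + 4*c*atan(sqrt(2)*c) - 4*c + 8*c*log(2) - sqrt(2)*log(2*c^2 + 1)


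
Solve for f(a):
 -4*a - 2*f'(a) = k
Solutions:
 f(a) = C1 - a^2 - a*k/2


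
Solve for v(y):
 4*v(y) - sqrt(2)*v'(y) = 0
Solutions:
 v(y) = C1*exp(2*sqrt(2)*y)


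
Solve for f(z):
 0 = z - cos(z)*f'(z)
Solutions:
 f(z) = C1 + Integral(z/cos(z), z)


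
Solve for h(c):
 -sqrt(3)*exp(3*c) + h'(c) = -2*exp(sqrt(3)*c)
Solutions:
 h(c) = C1 + sqrt(3)*exp(3*c)/3 - 2*sqrt(3)*exp(sqrt(3)*c)/3


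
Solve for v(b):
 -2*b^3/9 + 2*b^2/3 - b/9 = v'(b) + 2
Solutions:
 v(b) = C1 - b^4/18 + 2*b^3/9 - b^2/18 - 2*b


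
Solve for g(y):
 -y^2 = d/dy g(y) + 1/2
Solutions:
 g(y) = C1 - y^3/3 - y/2


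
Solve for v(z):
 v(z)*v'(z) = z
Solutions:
 v(z) = -sqrt(C1 + z^2)
 v(z) = sqrt(C1 + z^2)


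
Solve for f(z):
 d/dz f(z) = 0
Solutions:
 f(z) = C1


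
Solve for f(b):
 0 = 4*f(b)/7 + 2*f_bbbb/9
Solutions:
 f(b) = (C1*sin(14^(3/4)*sqrt(3)*b/14) + C2*cos(14^(3/4)*sqrt(3)*b/14))*exp(-14^(3/4)*sqrt(3)*b/14) + (C3*sin(14^(3/4)*sqrt(3)*b/14) + C4*cos(14^(3/4)*sqrt(3)*b/14))*exp(14^(3/4)*sqrt(3)*b/14)


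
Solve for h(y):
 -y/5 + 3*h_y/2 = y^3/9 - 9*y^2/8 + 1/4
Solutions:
 h(y) = C1 + y^4/54 - y^3/4 + y^2/15 + y/6


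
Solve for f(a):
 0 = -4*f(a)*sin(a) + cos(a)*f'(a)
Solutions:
 f(a) = C1/cos(a)^4


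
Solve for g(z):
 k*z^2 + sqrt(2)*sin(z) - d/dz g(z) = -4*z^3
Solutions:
 g(z) = C1 + k*z^3/3 + z^4 - sqrt(2)*cos(z)


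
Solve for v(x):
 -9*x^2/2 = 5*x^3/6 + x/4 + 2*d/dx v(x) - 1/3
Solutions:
 v(x) = C1 - 5*x^4/48 - 3*x^3/4 - x^2/16 + x/6


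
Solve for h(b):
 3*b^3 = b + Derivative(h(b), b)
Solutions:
 h(b) = C1 + 3*b^4/4 - b^2/2


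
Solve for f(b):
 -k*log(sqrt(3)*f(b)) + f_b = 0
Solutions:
 Integral(1/(2*log(_y) + log(3)), (_y, f(b))) = C1 + b*k/2


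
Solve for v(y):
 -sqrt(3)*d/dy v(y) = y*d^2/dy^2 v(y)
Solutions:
 v(y) = C1 + C2*y^(1 - sqrt(3))


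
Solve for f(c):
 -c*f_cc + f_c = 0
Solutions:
 f(c) = C1 + C2*c^2


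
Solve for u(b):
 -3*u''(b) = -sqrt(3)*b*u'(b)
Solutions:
 u(b) = C1 + C2*erfi(sqrt(2)*3^(3/4)*b/6)


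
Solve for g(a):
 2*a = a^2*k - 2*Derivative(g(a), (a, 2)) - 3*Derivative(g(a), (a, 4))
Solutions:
 g(a) = C1 + C2*a + C3*sin(sqrt(6)*a/3) + C4*cos(sqrt(6)*a/3) + a^4*k/24 - a^3/6 - 3*a^2*k/4


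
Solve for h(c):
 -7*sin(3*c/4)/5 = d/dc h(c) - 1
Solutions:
 h(c) = C1 + c + 28*cos(3*c/4)/15


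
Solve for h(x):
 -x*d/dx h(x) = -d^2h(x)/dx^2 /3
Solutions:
 h(x) = C1 + C2*erfi(sqrt(6)*x/2)


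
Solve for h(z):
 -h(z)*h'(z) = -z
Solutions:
 h(z) = -sqrt(C1 + z^2)
 h(z) = sqrt(C1 + z^2)


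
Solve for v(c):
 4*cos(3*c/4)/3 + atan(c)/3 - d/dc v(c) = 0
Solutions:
 v(c) = C1 + c*atan(c)/3 - log(c^2 + 1)/6 + 16*sin(3*c/4)/9


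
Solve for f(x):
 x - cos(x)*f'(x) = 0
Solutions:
 f(x) = C1 + Integral(x/cos(x), x)


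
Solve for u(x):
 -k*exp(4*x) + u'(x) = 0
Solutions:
 u(x) = C1 + k*exp(4*x)/4


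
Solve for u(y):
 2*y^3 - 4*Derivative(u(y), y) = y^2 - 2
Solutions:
 u(y) = C1 + y^4/8 - y^3/12 + y/2


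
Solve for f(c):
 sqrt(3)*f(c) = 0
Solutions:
 f(c) = 0


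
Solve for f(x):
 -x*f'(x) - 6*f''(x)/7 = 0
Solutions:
 f(x) = C1 + C2*erf(sqrt(21)*x/6)


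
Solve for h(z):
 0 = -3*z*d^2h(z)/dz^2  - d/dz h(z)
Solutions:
 h(z) = C1 + C2*z^(2/3)


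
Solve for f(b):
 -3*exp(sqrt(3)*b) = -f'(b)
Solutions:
 f(b) = C1 + sqrt(3)*exp(sqrt(3)*b)


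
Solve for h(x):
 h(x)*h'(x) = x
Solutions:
 h(x) = -sqrt(C1 + x^2)
 h(x) = sqrt(C1 + x^2)


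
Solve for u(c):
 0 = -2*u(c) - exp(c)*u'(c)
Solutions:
 u(c) = C1*exp(2*exp(-c))


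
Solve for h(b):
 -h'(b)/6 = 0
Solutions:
 h(b) = C1


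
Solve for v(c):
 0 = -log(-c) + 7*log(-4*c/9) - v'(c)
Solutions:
 v(c) = C1 + 6*c*log(-c) + 2*c*(-7*log(3) - 3 + 7*log(2))


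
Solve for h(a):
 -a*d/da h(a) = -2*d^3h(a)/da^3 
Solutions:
 h(a) = C1 + Integral(C2*airyai(2^(2/3)*a/2) + C3*airybi(2^(2/3)*a/2), a)


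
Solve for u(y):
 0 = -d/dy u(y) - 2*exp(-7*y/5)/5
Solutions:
 u(y) = C1 + 2*exp(-7*y/5)/7


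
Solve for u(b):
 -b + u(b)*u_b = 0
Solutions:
 u(b) = -sqrt(C1 + b^2)
 u(b) = sqrt(C1 + b^2)


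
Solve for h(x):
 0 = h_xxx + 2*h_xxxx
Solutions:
 h(x) = C1 + C2*x + C3*x^2 + C4*exp(-x/2)


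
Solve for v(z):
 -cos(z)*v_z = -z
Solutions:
 v(z) = C1 + Integral(z/cos(z), z)


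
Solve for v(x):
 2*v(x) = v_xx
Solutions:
 v(x) = C1*exp(-sqrt(2)*x) + C2*exp(sqrt(2)*x)


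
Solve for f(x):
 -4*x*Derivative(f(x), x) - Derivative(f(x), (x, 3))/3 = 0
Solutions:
 f(x) = C1 + Integral(C2*airyai(-12^(1/3)*x) + C3*airybi(-12^(1/3)*x), x)


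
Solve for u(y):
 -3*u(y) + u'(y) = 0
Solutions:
 u(y) = C1*exp(3*y)


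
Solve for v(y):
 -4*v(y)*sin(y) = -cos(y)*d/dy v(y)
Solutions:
 v(y) = C1/cos(y)^4


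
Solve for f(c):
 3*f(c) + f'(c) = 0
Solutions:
 f(c) = C1*exp(-3*c)


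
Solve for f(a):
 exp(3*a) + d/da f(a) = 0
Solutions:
 f(a) = C1 - exp(3*a)/3


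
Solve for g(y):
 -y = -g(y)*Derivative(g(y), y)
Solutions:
 g(y) = -sqrt(C1 + y^2)
 g(y) = sqrt(C1 + y^2)


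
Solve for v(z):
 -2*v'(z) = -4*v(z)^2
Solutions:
 v(z) = -1/(C1 + 2*z)


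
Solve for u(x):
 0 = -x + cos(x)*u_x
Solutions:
 u(x) = C1 + Integral(x/cos(x), x)


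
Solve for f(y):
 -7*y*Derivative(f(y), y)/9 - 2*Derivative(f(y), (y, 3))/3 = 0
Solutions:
 f(y) = C1 + Integral(C2*airyai(-6^(2/3)*7^(1/3)*y/6) + C3*airybi(-6^(2/3)*7^(1/3)*y/6), y)


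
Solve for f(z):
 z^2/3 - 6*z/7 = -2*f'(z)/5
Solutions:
 f(z) = C1 - 5*z^3/18 + 15*z^2/14


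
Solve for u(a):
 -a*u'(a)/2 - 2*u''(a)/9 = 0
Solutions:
 u(a) = C1 + C2*erf(3*sqrt(2)*a/4)


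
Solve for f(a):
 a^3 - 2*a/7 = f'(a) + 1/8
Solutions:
 f(a) = C1 + a^4/4 - a^2/7 - a/8


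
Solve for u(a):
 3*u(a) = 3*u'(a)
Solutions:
 u(a) = C1*exp(a)


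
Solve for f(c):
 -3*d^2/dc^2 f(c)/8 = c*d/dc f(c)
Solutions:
 f(c) = C1 + C2*erf(2*sqrt(3)*c/3)


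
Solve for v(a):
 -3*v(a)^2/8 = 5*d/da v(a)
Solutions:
 v(a) = 40/(C1 + 3*a)


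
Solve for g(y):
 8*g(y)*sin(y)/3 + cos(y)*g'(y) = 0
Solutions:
 g(y) = C1*cos(y)^(8/3)


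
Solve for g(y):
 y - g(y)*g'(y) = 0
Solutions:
 g(y) = -sqrt(C1 + y^2)
 g(y) = sqrt(C1 + y^2)


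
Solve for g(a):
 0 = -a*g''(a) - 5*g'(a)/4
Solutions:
 g(a) = C1 + C2/a^(1/4)


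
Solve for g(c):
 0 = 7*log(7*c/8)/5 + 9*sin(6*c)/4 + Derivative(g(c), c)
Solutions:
 g(c) = C1 - 7*c*log(c)/5 - 7*c*log(7)/5 + 7*c/5 + 21*c*log(2)/5 + 3*cos(6*c)/8


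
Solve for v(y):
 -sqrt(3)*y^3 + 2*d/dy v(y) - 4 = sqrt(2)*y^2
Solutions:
 v(y) = C1 + sqrt(3)*y^4/8 + sqrt(2)*y^3/6 + 2*y
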